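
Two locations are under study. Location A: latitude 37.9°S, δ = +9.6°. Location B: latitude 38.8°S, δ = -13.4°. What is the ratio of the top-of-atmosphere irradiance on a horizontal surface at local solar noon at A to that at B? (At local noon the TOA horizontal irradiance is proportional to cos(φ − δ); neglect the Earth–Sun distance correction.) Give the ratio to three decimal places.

0.748

A: cos θ_z = cos(-37.9° − (9.6°)) = 0.6756.
B: cos θ_z = cos(-38.8° − (-13.4°)) = 0.9033.
Ratio A/B = 0.6756 / 0.9033 = 0.7479.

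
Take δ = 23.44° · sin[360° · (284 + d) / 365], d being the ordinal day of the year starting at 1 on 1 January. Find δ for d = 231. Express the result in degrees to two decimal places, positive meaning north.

360 × (284 + 231) / 365 = 507.945°; sin(507.945°) = 0.5307.
δ = 23.44 × 0.5307 = 12.440° ≈ +12.44°.

+12.44°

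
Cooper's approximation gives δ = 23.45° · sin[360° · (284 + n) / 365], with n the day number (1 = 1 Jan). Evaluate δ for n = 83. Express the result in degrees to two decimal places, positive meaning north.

360 × (284 + 83) / 365 = 361.973°; sin(361.973°) = 0.0344.
δ = 23.45 × 0.0344 = 0.807° ≈ +0.81°.

+0.81°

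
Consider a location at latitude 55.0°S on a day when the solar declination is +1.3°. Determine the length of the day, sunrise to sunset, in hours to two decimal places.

11.75 hours

The sunset hour angle satisfies cos H_s = −tan φ tan δ = 0.0324, giving H_s = 88.14°.
Day length = 2 H_s / 15° h⁻¹ = 176.28° / 15 = 11.752 h.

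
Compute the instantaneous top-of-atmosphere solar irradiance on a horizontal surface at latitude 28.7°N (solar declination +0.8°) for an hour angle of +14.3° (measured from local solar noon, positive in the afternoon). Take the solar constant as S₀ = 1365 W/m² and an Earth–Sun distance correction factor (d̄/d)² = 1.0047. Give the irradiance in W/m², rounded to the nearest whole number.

1175 W/m²

With φ = 28.7°, δ = 0.8°, H = 14.30°: sin φ sin δ = 0.0067, cos φ cos δ cos H = 0.8499, so cos θ_z = 0.8566.
Top-of-atmosphere irradiance = S₀ (d̄/d)² cos θ_z = 1365 × 1.0047 × 0.8566 = 1174.75 W/m².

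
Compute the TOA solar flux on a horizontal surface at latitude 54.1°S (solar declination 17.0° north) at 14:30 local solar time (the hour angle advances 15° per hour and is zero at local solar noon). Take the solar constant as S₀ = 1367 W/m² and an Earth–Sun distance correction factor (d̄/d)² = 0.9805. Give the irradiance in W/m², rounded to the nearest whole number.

279 W/m²

Hour angle H = 15° × (14.5 − 12) = 37.50°.
cos θ_z = sin(-54.1°) sin(17.0°) + cos(-54.1°) cos(17.0°) cos(37.50°) = -0.2368 + 0.4449 = 0.2081.
Top-of-atmosphere irradiance = S₀ (d̄/d)² cos θ_z = 1367 × 0.9805 × 0.2081 = 278.93 W/m².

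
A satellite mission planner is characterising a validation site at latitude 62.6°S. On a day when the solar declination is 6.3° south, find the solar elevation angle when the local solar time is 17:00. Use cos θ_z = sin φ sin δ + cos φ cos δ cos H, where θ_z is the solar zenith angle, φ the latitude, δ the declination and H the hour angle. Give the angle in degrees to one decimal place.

12.5°

Hour angle H = 15° × (17 − 12) = 75.00°.
cos θ_z = sin φ sin δ + cos φ cos δ cos H = (-0.8878)(-0.1097) + (0.4602)(0.9940)(0.2588) = 0.2158.
θ_z = arccos(0.2158) = 77.54°, so the elevation is 90° − 77.54° = 12.46°.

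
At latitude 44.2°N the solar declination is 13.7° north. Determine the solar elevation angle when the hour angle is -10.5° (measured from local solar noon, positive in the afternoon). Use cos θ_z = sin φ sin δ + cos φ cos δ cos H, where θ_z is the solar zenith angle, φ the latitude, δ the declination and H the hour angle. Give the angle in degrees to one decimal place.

58.2°

cos θ_z = sin φ sin δ + cos φ cos δ cos H = (0.6972)(0.2368) + (0.7169)(0.9715)(0.9833) = 0.8499.
θ_z = arccos(0.8499) = 31.80°, so the elevation is 90° − 31.80° = 58.20°.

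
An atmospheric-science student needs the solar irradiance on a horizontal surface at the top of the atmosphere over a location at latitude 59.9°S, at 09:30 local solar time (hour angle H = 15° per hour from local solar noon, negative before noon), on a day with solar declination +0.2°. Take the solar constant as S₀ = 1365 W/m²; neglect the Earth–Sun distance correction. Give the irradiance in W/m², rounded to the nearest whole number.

539 W/m²

Hour angle H = 15° × (9.5 − 12) = -37.50°.
cos θ_z = sin(-59.9°) sin(0.2°) + cos(-59.9°) cos(0.2°) cos(-37.50°) = -0.0030 + 0.3979 = 0.3949.
Top-of-atmosphere irradiance = S₀ cos θ_z = 1365 × 0.3949 = 539.04 W/m².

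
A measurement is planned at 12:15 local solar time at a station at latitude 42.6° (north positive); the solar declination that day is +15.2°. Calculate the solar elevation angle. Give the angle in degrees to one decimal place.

62.4°

Hour angle H = 15° × (12.25 − 12) = 3.75°.
With φ = 42.6°, δ = 15.2°, H = 3.75°: sin φ sin δ = 0.1775, cos φ cos δ cos H = 0.7088, so cos θ_z = 0.8863.
θ_z = arccos(0.8863) = 27.59°, so the elevation is 90° − 27.59° = 62.41°.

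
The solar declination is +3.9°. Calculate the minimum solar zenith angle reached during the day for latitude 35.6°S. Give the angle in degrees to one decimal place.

39.5°

At local solar noon the hour angle is zero, so the zenith angle is |φ − δ| = |-35.6° − (3.9°)| = 39.5°.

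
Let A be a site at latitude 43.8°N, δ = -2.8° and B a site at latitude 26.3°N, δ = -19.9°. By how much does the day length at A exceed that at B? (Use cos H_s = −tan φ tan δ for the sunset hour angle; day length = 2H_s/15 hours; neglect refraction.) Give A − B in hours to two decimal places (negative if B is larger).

+1.02 h

A: H_s = arccos(−tan 43.8° · tan -2.8°) = 87.31°, so 2H_s/15 = 11.6413 h.
B: H_s = arccos(−tan 26.3° · tan -19.9°) = 79.69°, so 2H_s/15 = 10.6253 h.
A − B = 11.6413 − 10.6253 = 1.0160 h.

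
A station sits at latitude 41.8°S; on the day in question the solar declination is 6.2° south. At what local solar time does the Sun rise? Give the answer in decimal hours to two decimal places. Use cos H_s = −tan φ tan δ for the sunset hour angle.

cos H_s = −tan(-41.8°) · tan(-6.2°) = -0.0971, so H_s = arccos(-0.0971) = 95.57°.
Sunrise is at 12 − H_s/15 = 12 − 6.371 = 5.629 h local solar time.

5.63 h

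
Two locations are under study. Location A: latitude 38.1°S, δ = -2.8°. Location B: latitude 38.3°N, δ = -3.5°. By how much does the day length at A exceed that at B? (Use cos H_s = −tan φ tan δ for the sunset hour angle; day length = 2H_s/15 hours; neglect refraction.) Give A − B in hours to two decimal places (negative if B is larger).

A: H_s = arccos(−tan -38.1° · tan -2.8°) = 92.20°, so 2H_s/15 = 12.2933 h.
B: H_s = arccos(−tan 38.3° · tan -3.5°) = 87.23°, so 2H_s/15 = 11.6307 h.
A − B = 12.2933 − 11.6307 = 0.6626 h.

+0.66 h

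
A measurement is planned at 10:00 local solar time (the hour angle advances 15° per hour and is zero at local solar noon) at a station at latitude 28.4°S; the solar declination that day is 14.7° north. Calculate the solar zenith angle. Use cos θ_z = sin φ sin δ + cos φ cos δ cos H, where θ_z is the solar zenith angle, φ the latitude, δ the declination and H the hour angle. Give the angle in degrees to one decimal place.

Hour angle H = 15° × (10 − 12) = -30.00°.
cos θ_z = sin φ sin δ + cos φ cos δ cos H = (-0.4756)(0.2538) + (0.8796)(0.9673)(0.8660) = 0.6161.
θ_z = arccos(0.6161) = 51.97°.

52.0°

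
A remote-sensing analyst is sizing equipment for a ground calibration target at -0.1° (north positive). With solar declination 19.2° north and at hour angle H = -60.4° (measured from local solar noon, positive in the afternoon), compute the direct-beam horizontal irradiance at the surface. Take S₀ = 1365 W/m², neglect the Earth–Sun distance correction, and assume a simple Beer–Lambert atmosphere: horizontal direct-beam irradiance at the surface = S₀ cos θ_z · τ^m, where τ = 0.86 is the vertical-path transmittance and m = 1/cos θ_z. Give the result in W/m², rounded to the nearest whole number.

460 W/m²

cos θ_z = sin(-0.1°) sin(19.2°) + cos(-0.1°) cos(19.2°) cos(-60.40°) = -0.0006 + 0.4665 = 0.4659.
Air mass m = 1/cos θ_z = 1/0.4659 = 2.146; τ^m = 0.86^2.146 = 0.7235.
Surface direct beam = 1365 × 0.4659 × 0.7235 = 460.11 W/m².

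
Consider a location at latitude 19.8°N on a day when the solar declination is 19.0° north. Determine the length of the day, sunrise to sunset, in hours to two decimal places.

12.95 hours

The sunset hour angle satisfies cos H_s = −tan φ tan δ = -0.1240, giving H_s = 97.12°.
Day length = 2 H_s / 15° h⁻¹ = 194.24° / 15 = 12.949 h.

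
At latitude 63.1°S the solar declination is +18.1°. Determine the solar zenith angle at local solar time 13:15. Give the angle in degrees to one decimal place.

Hour angle H = 15° × (13.25 − 12) = 18.75°.
cos θ_z = sin φ sin δ + cos φ cos δ cos H = (-0.8918)(0.3107) + (0.4524)(0.9505)(0.9469) = 0.1301.
θ_z = arccos(0.1301) = 82.52°.

82.5°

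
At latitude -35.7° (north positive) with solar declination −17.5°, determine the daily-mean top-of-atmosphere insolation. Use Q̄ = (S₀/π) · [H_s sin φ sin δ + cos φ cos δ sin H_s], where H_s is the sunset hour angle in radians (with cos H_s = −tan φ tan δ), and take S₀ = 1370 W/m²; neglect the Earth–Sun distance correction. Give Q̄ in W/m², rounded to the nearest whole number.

The sunset hour angle satisfies cos H_s = −tan φ tan δ = -0.2266, giving H_s = 103.10°. In radians, H_s = 1.7994.
H_s sin φ sin δ = 1.7994 × -0.5835 × -0.3007 = 0.3157.
cos φ cos δ sin H_s = 0.8121 × 0.9537 × 0.9740 = 0.7544.
Q̄ = (1370/π) × (0.3157 + 0.7544) = 436.08 × 1.0701 = 466.65 W/m².

467 W/m²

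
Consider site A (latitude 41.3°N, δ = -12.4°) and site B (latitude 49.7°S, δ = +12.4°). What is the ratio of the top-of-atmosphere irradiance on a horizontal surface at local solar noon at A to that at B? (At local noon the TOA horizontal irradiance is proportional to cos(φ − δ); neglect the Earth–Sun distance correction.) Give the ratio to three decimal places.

A: cos θ_z = cos(41.3° − (-12.4°)) = 0.5920.
B: cos θ_z = cos(-49.7° − (12.4°)) = 0.4679.
Ratio A/B = 0.5920 / 0.4679 = 1.2652.

1.265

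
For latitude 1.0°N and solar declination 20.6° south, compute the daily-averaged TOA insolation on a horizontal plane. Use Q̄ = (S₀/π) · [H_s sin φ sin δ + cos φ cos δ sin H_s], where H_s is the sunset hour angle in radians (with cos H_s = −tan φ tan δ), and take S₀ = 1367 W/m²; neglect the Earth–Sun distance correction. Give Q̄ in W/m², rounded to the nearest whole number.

cos H_s = −tan(1.0°) · tan(-20.6°) = 0.0066, so H_s = arccos(0.0066) = 89.62°. In radians, H_s = 1.5642.
H_s sin φ sin δ = 1.5642 × 0.0175 × -0.3518 = -0.0096.
cos φ cos δ sin H_s = 0.9998 × 0.9361 × 1.0000 = 0.9359.
Q̄ = (1367/π) × (-0.0096 + 0.9359) = 435.13 × 0.9263 = 403.06 W/m².

403 W/m²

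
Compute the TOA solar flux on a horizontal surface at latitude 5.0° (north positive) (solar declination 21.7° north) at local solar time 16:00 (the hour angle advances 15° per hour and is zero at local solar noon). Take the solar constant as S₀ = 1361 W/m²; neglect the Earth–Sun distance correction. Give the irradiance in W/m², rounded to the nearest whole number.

Hour angle H = 15° × (16 − 12) = 60.00°.
With φ = 5.0°, δ = 21.7°, H = 60.00°: sin φ sin δ = 0.0322, cos φ cos δ cos H = 0.4628, so cos θ_z = 0.4950.
Top-of-atmosphere irradiance = S₀ cos θ_z = 1361 × 0.4950 = 673.70 W/m².

674 W/m²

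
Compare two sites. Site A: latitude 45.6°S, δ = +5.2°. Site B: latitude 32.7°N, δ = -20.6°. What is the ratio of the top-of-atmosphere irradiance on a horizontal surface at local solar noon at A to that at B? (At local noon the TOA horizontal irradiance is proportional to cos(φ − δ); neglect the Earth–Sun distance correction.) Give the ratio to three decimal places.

1.058

A: cos θ_z = cos(-45.6° − (5.2°)) = 0.6320.
B: cos θ_z = cos(32.7° − (-20.6°)) = 0.5976.
Ratio A/B = 0.6320 / 0.5976 = 1.0576.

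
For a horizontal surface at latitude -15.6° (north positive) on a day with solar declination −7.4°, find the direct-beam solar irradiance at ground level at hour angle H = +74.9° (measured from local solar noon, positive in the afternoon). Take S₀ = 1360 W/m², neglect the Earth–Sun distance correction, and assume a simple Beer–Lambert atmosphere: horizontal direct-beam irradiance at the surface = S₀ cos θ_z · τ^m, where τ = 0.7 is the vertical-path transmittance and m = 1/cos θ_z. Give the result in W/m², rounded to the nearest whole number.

110 W/m²

cos θ_z = sin φ sin δ + cos φ cos δ cos H = (-0.2689)(-0.1288) + (0.9632)(0.9917)(0.2605) = 0.2835.
Air mass m = 1/cos θ_z = 1/0.2835 = 3.527; τ^m = 0.7^3.527 = 0.2842.
Surface direct beam = 1360 × 0.2835 × 0.2842 = 109.58 W/m².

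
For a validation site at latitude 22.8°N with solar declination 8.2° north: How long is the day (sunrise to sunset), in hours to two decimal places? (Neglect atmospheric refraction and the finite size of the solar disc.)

The sunset hour angle satisfies cos H_s = −tan φ tan δ = -0.0606, giving H_s = 93.47°.
Day length = 2 H_s / 15° h⁻¹ = 186.94° / 15 = 12.463 h.

12.46 hours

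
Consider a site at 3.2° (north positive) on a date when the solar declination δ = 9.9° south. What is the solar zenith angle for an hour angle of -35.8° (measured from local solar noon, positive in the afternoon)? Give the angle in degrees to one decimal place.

cos θ_z = sin(3.2°) sin(-9.9°) + cos(3.2°) cos(-9.9°) cos(-35.80°) = -0.0096 + 0.7977 = 0.7881.
θ_z = arccos(0.7881) = 37.99°.

38.0°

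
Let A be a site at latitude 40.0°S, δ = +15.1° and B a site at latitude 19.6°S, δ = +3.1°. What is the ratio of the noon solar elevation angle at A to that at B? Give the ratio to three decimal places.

0.519

A: 90° − |-40.0 − (15.1)| = 34.90°.
B: 90° − |-19.6 − (3.1)| = 67.30°.
Ratio A/B = 34.9000 / 67.3000 = 0.5186.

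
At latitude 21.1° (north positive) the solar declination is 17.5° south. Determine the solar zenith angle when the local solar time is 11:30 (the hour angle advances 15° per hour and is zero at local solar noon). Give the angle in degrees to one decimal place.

39.3°

Hour angle H = 15° × (11.5 − 12) = -7.50°.
cos θ_z = sin φ sin δ + cos φ cos δ cos H = (0.3600)(-0.3007) + (0.9330)(0.9537)(0.9914) = 0.7739.
θ_z = arccos(0.7739) = 39.29°.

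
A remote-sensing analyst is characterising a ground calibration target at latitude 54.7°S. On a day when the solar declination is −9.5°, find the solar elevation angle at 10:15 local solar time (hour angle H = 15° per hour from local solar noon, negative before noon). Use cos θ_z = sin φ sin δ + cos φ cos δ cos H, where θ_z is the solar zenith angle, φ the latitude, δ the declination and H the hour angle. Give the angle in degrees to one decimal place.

Hour angle H = 15° × (10.25 − 12) = -26.25°.
cos θ_z = sin φ sin δ + cos φ cos δ cos H = (-0.8161)(-0.1650) + (0.5779)(0.9863)(0.8969) = 0.6459.
θ_z = arccos(0.6459) = 49.77°, so the elevation is 90° − 49.77° = 40.23°.

40.2°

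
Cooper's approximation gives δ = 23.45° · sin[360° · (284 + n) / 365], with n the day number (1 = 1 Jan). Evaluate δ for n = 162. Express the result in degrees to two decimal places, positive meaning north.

+23.09°

360 × (284 + 162) / 365 = 439.890°; sin(439.890°) = 0.9845.
δ = 23.45 × 0.9845 = 23.087° ≈ +23.09°.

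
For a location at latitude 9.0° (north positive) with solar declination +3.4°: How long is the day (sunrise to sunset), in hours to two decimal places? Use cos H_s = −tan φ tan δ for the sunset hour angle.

12.07 hours

−tan φ tan δ = −(0.1584)(0.0594) = -0.0094; H_s = arccos(-0.0094) = 90.54°.
Day length = 2 H_s / 15° h⁻¹ = 181.08° / 15 = 12.072 h.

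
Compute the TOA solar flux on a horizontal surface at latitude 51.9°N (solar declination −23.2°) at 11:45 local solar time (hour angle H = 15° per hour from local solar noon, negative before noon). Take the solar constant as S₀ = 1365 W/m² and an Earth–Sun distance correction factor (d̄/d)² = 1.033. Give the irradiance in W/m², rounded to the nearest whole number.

Hour angle H = 15° × (11.75 − 12) = -3.75°.
With φ = 51.9°, δ = -23.2°, H = -3.75°: sin φ sin δ = -0.3100, cos φ cos δ cos H = 0.5659, so cos θ_z = 0.2559.
Top-of-atmosphere irradiance = S₀ (d̄/d)² cos θ_z = 1365 × 1.033 × 0.2559 = 360.83 W/m².

361 W/m²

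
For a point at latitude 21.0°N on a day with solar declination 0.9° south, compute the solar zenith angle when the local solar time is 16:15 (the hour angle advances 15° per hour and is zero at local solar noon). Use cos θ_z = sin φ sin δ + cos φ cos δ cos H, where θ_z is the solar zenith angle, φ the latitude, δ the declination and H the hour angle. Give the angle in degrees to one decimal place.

Hour angle H = 15° × (16.25 − 12) = 63.75°.
With φ = 21.0°, δ = -0.9°, H = 63.75°: sin φ sin δ = -0.0056, cos φ cos δ cos H = 0.4129, so cos θ_z = 0.4073.
θ_z = arccos(0.4073) = 65.96°.

66.0°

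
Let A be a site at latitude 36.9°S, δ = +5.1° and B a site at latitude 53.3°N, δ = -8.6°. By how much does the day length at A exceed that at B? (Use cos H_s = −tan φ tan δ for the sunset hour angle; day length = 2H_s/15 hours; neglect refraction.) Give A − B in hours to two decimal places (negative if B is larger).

+1.05 h

A: H_s = arccos(−tan -36.9° · tan 5.1°) = 86.16°, so 2H_s/15 = 11.4880 h.
B: H_s = arccos(−tan 53.3° · tan -8.6°) = 78.29°, so 2H_s/15 = 10.4387 h.
A − B = 11.4880 − 10.4387 = 1.0493 h.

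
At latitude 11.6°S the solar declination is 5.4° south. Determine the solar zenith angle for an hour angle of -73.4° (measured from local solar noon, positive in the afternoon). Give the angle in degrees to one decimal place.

With φ = -11.6°, δ = -5.4°, H = -73.40°: sin φ sin δ = 0.0189, cos φ cos δ cos H = 0.2786, so cos θ_z = 0.2975.
θ_z = arccos(0.2975) = 72.69°.

72.7°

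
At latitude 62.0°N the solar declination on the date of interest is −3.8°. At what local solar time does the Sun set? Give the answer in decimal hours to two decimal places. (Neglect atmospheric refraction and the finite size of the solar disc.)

17.52 h

−tan φ tan δ = −(1.8807)(-0.0664) = 0.1249; H_s = arccos(0.1249) = 82.83°.
Sunset is at 12 + H_s/15 = 12 + 5.522 = 17.522 h local solar time.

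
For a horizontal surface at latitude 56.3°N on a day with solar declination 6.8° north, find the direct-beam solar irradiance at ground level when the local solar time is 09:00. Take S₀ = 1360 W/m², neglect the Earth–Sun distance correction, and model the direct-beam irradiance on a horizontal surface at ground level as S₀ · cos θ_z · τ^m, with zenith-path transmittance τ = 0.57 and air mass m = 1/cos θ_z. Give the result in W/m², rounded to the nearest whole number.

Hour angle H = 15° × (9 − 12) = -45.00°.
cos θ_z = sin(56.3°) sin(6.8°) + cos(56.3°) cos(6.8°) cos(-45.00°) = 0.0985 + 0.3896 = 0.4881.
Air mass m = 1/cos θ_z = 1/0.4881 = 2.049; τ^m = 0.57^2.049 = 0.3161.
Surface direct beam = 1360 × 0.4881 × 0.3161 = 209.83 W/m².

210 W/m²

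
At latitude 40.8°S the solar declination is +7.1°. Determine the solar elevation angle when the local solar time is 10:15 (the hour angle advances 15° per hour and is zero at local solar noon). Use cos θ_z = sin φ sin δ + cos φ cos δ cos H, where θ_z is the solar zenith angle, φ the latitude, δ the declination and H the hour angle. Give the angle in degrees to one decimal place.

36.4°

Hour angle H = 15° × (10.25 − 12) = -26.25°.
cos θ_z = sin φ sin δ + cos φ cos δ cos H = (-0.6534)(0.1236) + (0.7570)(0.9923)(0.8969) = 0.5930.
θ_z = arccos(0.5930) = 53.63°, so the elevation is 90° − 53.63° = 36.37°.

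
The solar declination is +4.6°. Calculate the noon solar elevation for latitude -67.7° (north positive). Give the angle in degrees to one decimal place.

At local solar noon the hour angle is zero, so the elevation is 90° − |φ − δ| = 90° − |-67.7° − (4.6°)| = 90° − 72.3° = 17.7°.

17.7°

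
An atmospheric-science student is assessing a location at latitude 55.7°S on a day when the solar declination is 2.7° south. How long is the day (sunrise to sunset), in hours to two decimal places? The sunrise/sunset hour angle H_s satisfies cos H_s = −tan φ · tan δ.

cos H_s = −tan(-55.7°) · tan(-2.7°) = -0.0691, so H_s = arccos(-0.0691) = 93.96°.
Day length = 2 H_s / 15° h⁻¹ = 187.92° / 15 = 12.528 h.

12.53 hours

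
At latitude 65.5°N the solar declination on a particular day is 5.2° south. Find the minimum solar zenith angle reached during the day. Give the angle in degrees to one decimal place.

At local solar noon the hour angle is zero, so the zenith angle is |φ − δ| = |65.5° − (-5.2°)| = 70.7°.

70.7°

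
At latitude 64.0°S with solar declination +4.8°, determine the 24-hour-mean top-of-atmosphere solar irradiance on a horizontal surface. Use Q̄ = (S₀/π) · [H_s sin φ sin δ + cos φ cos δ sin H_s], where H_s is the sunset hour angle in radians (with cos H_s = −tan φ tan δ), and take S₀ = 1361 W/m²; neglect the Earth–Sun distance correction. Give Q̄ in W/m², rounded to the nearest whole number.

141 W/m²

−tan φ tan δ = −(-2.0503)(0.0840) = 0.1722; H_s = arccos(0.1722) = 80.08°. In radians, H_s = 1.3977.
H_s sin φ sin δ = 1.3977 × -0.8988 × 0.0837 = -0.1051.
cos φ cos δ sin H_s = 0.4384 × 0.9965 × 0.9851 = 0.4304.
Q̄ = (1361/π) × (-0.1051 + 0.4304) = 433.22 × 0.3253 = 140.93 W/m².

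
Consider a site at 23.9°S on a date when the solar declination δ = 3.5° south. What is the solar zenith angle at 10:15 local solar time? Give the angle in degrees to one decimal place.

Hour angle H = 15° × (10.25 − 12) = -26.25°.
cos θ_z = sin(-23.9°) sin(-3.5°) + cos(-23.9°) cos(-3.5°) cos(-26.25°) = 0.0247 + 0.8184 = 0.8431.
θ_z = arccos(0.8431) = 32.53°.

32.5°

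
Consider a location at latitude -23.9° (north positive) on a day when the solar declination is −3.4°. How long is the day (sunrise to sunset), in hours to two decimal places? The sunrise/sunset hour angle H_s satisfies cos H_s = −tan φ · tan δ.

cos H_s = −tan(-23.9°) · tan(-3.4°) = -0.0263, so H_s = arccos(-0.0263) = 91.51°.
Day length = 2 H_s / 15° h⁻¹ = 183.02° / 15 = 12.201 h.

12.20 hours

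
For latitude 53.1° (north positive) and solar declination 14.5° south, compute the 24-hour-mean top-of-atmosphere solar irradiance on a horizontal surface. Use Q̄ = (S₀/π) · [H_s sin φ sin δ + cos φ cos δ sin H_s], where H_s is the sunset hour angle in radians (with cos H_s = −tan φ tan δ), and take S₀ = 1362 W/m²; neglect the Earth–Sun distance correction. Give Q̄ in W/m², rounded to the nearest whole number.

The sunset hour angle satisfies cos H_s = −tan φ tan δ = 0.3444, giving H_s = 69.85°. In radians, H_s = 1.2191.
H_s sin φ sin δ = 1.2191 × 0.7997 × -0.2504 = -0.2441.
cos φ cos δ sin H_s = 0.6004 × 0.9681 × 0.9388 = 0.5457.
Q̄ = (1362/π) × (-0.2441 + 0.5457) = 433.54 × 0.3016 = 130.76 W/m².

131 W/m²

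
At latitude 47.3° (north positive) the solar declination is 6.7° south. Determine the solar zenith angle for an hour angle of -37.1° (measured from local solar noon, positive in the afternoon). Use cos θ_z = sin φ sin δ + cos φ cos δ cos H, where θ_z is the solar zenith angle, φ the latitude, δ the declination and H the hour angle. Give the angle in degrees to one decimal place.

63.2°

With φ = 47.3°, δ = -6.7°, H = -37.10°: sin φ sin δ = -0.0857, cos φ cos δ cos H = 0.5372, so cos θ_z = 0.4515.
θ_z = arccos(0.4515) = 63.16°.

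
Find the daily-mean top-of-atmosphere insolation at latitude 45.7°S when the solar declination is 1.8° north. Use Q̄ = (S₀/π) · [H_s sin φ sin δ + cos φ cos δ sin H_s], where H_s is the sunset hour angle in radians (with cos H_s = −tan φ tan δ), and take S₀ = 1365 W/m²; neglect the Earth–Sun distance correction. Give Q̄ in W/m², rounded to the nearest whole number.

288 W/m²

cos H_s = −tan(-45.7°) · tan(1.8°) = 0.0322, so H_s = arccos(0.0322) = 88.15°. In radians, H_s = 1.5385.
H_s sin φ sin δ = 1.5385 × -0.7157 × 0.0314 = -0.0346.
cos φ cos δ sin H_s = 0.6984 × 0.9995 × 0.9995 = 0.6977.
Q̄ = (1365/π) × (-0.0346 + 0.6977) = 434.49 × 0.6631 = 288.11 W/m².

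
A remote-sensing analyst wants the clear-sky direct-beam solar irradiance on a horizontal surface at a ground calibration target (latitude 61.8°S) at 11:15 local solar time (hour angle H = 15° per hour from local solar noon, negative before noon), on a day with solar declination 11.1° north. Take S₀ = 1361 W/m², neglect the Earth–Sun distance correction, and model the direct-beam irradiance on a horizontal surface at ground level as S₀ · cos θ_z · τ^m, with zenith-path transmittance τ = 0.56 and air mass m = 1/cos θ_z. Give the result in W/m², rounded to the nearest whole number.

Hour angle H = 15° × (11.25 − 12) = -11.25°.
With φ = -61.8°, δ = 11.1°, H = -11.25°: sin φ sin δ = -0.1697, cos φ cos δ cos H = 0.4548, so cos θ_z = 0.2851.
Air mass m = 1/cos θ_z = 1/0.2851 = 3.508; τ^m = 0.56^3.508 = 0.1308.
Surface direct beam = 1361 × 0.2851 × 0.1308 = 50.75 W/m².

51 W/m²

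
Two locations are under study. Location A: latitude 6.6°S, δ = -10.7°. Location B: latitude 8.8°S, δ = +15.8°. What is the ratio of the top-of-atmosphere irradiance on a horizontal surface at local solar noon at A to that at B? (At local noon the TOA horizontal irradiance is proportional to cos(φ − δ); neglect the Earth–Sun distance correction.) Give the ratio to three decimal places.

1.097

A: cos θ_z = cos(-6.6° − (-10.7°)) = 0.9974.
B: cos θ_z = cos(-8.8° − (15.8°)) = 0.9092.
Ratio A/B = 0.9974 / 0.9092 = 1.0970.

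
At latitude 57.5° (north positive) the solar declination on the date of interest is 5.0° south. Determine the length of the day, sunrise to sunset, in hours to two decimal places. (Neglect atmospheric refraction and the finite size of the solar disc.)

The sunset hour angle satisfies cos H_s = −tan φ tan δ = 0.1373, giving H_s = 82.11°.
Day length = 2 H_s / 15° h⁻¹ = 164.22° / 15 = 10.948 h.

10.95 hours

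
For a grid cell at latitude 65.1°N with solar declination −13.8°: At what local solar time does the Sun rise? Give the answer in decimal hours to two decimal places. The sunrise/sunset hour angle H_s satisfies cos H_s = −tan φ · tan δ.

The sunset hour angle satisfies cos H_s = −tan φ tan δ = 0.5292, giving H_s = 58.05°.
Sunrise is at 12 − H_s/15 = 12 − 3.870 = 8.130 h local solar time.

8.13 h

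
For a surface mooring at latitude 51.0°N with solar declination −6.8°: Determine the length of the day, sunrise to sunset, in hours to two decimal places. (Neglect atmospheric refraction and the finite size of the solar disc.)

10.87 hours

−tan φ tan δ = −(1.2349)(-0.1192) = 0.1472; H_s = arccos(0.1472) = 81.54°.
Day length = 2 H_s / 15° h⁻¹ = 163.08° / 15 = 10.872 h.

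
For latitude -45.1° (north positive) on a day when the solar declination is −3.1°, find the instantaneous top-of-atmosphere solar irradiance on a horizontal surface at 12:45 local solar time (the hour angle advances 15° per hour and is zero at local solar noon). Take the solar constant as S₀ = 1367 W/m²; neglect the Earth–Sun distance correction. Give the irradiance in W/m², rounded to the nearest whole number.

997 W/m²

Hour angle H = 15° × (12.75 − 12) = 11.25°.
cos θ_z = sin φ sin δ + cos φ cos δ cos H = (-0.7083)(-0.0541) + (0.7059)(0.9985)(0.9808) = 0.7296.
Top-of-atmosphere irradiance = S₀ cos θ_z = 1367 × 0.7296 = 997.36 W/m².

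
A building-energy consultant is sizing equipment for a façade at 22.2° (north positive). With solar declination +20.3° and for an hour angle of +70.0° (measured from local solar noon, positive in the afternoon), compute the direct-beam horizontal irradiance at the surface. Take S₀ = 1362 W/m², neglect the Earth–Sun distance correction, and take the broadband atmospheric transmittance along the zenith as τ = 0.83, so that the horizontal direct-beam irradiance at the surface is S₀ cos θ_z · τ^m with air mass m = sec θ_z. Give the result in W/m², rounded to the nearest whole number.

377 W/m²

cos θ_z = sin(22.2°) sin(20.3°) + cos(22.2°) cos(20.3°) cos(70.00°) = 0.1311 + 0.2970 = 0.4281.
Air mass m = 1/cos θ_z = 1/0.4281 = 2.336; τ^m = 0.83^2.336 = 0.6471.
Surface direct beam = 1362 × 0.4281 × 0.6471 = 377.31 W/m².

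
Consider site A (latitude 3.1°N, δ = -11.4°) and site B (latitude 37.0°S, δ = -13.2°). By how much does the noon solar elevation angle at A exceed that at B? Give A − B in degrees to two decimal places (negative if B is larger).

+9.30°

A: 90° − |3.1 − (-11.4)| = 75.50°.
B: 90° − |-37.0 − (-13.2)| = 66.20°.
A − B = 75.50 − 66.20 = 9.30°.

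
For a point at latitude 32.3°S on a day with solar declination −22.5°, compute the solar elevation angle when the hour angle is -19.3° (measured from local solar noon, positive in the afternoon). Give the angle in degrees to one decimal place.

With φ = -32.3°, δ = -22.5°, H = -19.30°: sin φ sin δ = 0.2045, cos φ cos δ cos H = 0.7370, so cos θ_z = 0.9415.
θ_z = arccos(0.9415) = 19.69°, so the elevation is 90° − 19.69° = 70.31°.

70.3°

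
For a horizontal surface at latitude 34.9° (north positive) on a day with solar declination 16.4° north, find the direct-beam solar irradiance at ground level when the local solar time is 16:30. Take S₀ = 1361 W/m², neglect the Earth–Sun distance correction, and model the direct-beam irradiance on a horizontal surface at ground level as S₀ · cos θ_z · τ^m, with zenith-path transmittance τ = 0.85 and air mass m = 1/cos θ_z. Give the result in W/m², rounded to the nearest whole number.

443 W/m²

Hour angle H = 15° × (16.5 − 12) = 67.50°.
With φ = 34.9°, δ = 16.4°, H = 67.50°: sin φ sin δ = 0.1615, cos φ cos δ cos H = 0.3011, so cos θ_z = 0.4626.
Air mass m = 1/cos θ_z = 1/0.4626 = 2.162; τ^m = 0.85^2.162 = 0.7037.
Surface direct beam = 1361 × 0.4626 × 0.7037 = 443.05 W/m².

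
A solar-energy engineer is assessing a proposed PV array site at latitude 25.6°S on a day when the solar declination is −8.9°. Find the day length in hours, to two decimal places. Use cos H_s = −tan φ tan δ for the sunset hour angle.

12.57 hours

−tan φ tan δ = −(-0.4791)(-0.1566) = -0.0750; H_s = arccos(-0.0750) = 94.30°.
Day length = 2 H_s / 15° h⁻¹ = 188.60° / 15 = 12.573 h.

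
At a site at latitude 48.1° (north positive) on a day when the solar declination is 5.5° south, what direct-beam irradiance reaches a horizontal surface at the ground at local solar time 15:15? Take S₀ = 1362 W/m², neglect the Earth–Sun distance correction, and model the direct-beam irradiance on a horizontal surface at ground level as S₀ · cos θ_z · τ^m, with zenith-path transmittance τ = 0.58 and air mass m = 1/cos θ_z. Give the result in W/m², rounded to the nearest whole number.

Hour angle H = 15° × (15.25 − 12) = 48.75°.
cos θ_z = sin(48.1°) sin(-5.5°) + cos(48.1°) cos(-5.5°) cos(48.75°) = -0.0713 + 0.4383 = 0.3670.
Air mass m = 1/cos θ_z = 1/0.3670 = 2.725; τ^m = 0.58^2.725 = 0.2266.
Surface direct beam = 1362 × 0.3670 × 0.2266 = 113.27 W/m².

113 W/m²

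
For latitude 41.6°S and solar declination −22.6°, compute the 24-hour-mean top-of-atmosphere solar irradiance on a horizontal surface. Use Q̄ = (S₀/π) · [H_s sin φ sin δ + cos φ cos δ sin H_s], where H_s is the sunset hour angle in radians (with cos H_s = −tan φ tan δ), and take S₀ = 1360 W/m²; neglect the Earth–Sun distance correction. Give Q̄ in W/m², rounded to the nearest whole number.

493 W/m²

cos H_s = −tan(-41.6°) · tan(-22.6°) = -0.3696, so H_s = arccos(-0.3696) = 111.69°. In radians, H_s = 1.9494.
H_s sin φ sin δ = 1.9494 × -0.6639 × -0.3843 = 0.4974.
cos φ cos δ sin H_s = 0.7478 × 0.9232 × 0.9292 = 0.6415.
Q̄ = (1360/π) × (0.4974 + 0.6415) = 432.90 × 1.1389 = 493.03 W/m².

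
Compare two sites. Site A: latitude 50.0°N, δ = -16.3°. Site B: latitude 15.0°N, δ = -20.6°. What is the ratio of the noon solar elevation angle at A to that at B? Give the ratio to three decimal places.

0.436

A: 90° − |50.0 − (-16.3)| = 23.70°.
B: 90° − |15.0 − (-20.6)| = 54.40°.
Ratio A/B = 23.7000 / 54.4000 = 0.4357.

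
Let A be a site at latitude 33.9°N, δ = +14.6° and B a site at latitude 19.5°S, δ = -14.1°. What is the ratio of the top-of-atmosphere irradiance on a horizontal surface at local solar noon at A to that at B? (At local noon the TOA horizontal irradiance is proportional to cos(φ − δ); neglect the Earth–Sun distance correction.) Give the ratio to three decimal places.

A: cos θ_z = cos(33.9° − (14.6°)) = 0.9438.
B: cos θ_z = cos(-19.5° − (-14.1°)) = 0.9956.
Ratio A/B = 0.9438 / 0.9956 = 0.9480.

0.948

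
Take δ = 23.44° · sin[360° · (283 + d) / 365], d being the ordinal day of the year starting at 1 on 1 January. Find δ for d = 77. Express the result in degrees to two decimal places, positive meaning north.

-2.02°

360 × (283 + 77) / 365 = 355.068°; sin(355.068°) = -0.0860.
δ = 23.44 × -0.0860 = -2.016° ≈ -2.02°.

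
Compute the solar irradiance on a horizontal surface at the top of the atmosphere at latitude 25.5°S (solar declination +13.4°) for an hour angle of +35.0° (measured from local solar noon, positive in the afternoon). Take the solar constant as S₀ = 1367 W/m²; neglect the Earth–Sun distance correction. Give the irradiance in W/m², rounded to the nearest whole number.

847 W/m²

cos θ_z = sin φ sin δ + cos φ cos δ cos H = (-0.4305)(0.2317) + (0.9026)(0.9728)(0.8192) = 0.6196.
Top-of-atmosphere irradiance = S₀ cos θ_z = 1367 × 0.6196 = 846.99 W/m².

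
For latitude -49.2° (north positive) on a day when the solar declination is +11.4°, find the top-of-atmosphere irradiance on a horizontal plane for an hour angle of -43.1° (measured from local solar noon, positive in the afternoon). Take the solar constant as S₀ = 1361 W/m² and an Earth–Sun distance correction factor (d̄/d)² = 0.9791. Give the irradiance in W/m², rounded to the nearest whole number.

424 W/m²

cos θ_z = sin(-49.2°) sin(11.4°) + cos(-49.2°) cos(11.4°) cos(-43.10°) = -0.1496 + 0.4677 = 0.3181.
Top-of-atmosphere irradiance = S₀ (d̄/d)² cos θ_z = 1361 × 0.9791 × 0.3181 = 423.89 W/m².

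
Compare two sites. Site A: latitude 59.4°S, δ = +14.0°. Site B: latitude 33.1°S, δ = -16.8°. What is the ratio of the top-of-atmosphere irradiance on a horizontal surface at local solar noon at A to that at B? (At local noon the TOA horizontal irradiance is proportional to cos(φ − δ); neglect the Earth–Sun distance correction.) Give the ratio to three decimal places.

A: cos θ_z = cos(-59.4° − (14.0°)) = 0.2857.
B: cos θ_z = cos(-33.1° − (-16.8°)) = 0.9598.
Ratio A/B = 0.2857 / 0.9598 = 0.2977.

0.298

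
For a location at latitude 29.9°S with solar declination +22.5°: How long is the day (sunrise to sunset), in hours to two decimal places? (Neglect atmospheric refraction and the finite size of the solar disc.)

The sunset hour angle satisfies cos H_s = −tan φ tan δ = 0.2382, giving H_s = 76.22°.
Day length = 2 H_s / 15° h⁻¹ = 152.44° / 15 = 10.163 h.

10.16 hours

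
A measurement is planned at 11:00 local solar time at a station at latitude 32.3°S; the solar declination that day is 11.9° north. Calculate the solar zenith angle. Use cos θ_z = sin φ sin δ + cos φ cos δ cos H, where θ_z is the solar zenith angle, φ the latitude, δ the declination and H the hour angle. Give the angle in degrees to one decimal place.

46.5°

Hour angle H = 15° × (11 − 12) = -15.00°.
cos θ_z = sin φ sin δ + cos φ cos δ cos H = (-0.5344)(0.2062) + (0.8453)(0.9785)(0.9659) = 0.6887.
θ_z = arccos(0.6887) = 46.47°.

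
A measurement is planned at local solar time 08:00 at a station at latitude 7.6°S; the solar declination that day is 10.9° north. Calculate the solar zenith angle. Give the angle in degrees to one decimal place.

Hour angle H = 15° × (8 − 12) = -60.00°.
With φ = -7.6°, δ = 10.9°, H = -60.00°: sin φ sin δ = -0.0250, cos φ cos δ cos H = 0.4867, so cos θ_z = 0.4617.
θ_z = arccos(0.4617) = 62.50°.

62.5°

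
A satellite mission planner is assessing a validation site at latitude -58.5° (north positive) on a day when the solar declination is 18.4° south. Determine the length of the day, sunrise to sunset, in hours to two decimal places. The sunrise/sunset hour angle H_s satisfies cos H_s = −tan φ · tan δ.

cos H_s = −tan(-58.5°) · tan(-18.4°) = -0.5428, so H_s = arccos(-0.5428) = 122.87°.
Day length = 2 H_s / 15° h⁻¹ = 245.74° / 15 = 16.383 h.

16.38 hours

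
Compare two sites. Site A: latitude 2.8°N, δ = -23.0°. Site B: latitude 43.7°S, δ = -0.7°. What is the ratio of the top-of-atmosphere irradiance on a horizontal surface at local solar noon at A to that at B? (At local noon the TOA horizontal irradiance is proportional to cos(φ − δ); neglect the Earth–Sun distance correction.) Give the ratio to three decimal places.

1.231

A: cos θ_z = cos(2.8° − (-23.0°)) = 0.9003.
B: cos θ_z = cos(-43.7° − (-0.7°)) = 0.7314.
Ratio A/B = 0.9003 / 0.7314 = 1.2309.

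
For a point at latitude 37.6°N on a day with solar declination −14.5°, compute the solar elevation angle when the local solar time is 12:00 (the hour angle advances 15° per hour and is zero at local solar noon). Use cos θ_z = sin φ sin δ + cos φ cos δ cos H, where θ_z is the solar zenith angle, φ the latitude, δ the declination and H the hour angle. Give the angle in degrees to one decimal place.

Hour angle H = 15° × (12 − 12) = 0.00°.
cos θ_z = sin(37.6°) sin(-14.5°) + cos(37.6°) cos(-14.5°) cos(0.00°) = -0.1528 + 0.7671 = 0.6143.
θ_z = arccos(0.6143) = 52.10°, so the elevation is 90° − 52.10° = 37.90°.

37.9°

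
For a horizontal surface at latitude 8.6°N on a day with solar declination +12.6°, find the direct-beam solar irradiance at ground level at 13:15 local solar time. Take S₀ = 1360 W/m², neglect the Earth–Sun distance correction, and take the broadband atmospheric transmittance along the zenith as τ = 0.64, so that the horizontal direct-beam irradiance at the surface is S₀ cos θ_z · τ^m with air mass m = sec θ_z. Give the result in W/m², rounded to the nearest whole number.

803 W/m²

Hour angle H = 15° × (13.25 − 12) = 18.75°.
With φ = 8.6°, δ = 12.6°, H = 18.75°: sin φ sin δ = 0.0326, cos φ cos δ cos H = 0.9137, so cos θ_z = 0.9463.
Air mass m = 1/cos θ_z = 1/0.9463 = 1.057; τ^m = 0.64^1.057 = 0.6239.
Surface direct beam = 1360 × 0.9463 × 0.6239 = 802.94 W/m².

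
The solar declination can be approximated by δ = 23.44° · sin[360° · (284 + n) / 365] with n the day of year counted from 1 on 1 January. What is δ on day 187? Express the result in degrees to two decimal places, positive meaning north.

360 × (284 + 187) / 365 = 464.548°; sin(464.548°) = 0.9679.
δ = 23.44 × 0.9679 = 22.688° ≈ +22.69°.

+22.69°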